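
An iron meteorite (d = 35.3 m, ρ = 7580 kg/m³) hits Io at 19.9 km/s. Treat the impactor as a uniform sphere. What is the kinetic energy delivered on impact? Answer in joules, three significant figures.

v = 19900 m/s.
Mass m = (π/6) ρ d³ = (π/6) × 7580 × (35.3)³ = 1.746 × 10^8 kg
E = ½ m v² = 0.5 × 1.746 × 10^8 × (19900)² = 3.457 × 10^16 J

E ≈ 3.46 × 10^16 J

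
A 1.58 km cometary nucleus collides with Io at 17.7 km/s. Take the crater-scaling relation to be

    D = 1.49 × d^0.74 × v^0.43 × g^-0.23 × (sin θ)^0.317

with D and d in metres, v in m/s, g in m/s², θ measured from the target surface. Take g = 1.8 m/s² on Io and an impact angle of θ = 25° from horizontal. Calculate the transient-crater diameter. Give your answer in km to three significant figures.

D ≈ 15.5 km

In SI units: d = 1580 m, v = 17700 m/s.
d^0.74 = 1580^0.74 = 232.8
v^0.43 = 17700^0.43 = 67.09
g^-0.23 = 1.8^-0.23 = 0.8735
(sin 25°)^0.317 = 0.4226^0.317 = 0.7611
D = 1.49 × 232.8 × 67.09 × 0.8735 × 0.7611 = 15471 m
   = 15.47 km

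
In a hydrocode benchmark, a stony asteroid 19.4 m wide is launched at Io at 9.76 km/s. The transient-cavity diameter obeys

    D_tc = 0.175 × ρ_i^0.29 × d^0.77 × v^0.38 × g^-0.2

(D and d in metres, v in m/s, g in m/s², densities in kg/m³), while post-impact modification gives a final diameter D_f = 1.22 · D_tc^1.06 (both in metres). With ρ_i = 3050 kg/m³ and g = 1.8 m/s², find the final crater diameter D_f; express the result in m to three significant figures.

v = 9760 m/s.
ρ_i^0.29 = 3050^0.29 = 10.24
d^0.77 = 19.4^0.77 = 9.809
v^0.38 = 9760^0.38 = 32.81
g^-0.2 = 1.8^-0.2 = 0.8891
D_tc = 0.175 × 10.24 × 9.809 × 32.81 × 0.8891 = 512.8 m
D_f = 1.22 × (512.8)^1.06 = 909.7 m

D_f ≈ 910 m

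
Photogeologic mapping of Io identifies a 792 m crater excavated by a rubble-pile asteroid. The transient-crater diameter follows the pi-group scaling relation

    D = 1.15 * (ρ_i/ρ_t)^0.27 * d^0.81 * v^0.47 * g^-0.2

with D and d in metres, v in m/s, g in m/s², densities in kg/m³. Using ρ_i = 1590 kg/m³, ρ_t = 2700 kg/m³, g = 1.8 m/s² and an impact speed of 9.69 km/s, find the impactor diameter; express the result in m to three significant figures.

d ≈ 21.4 m

Rearranging for d: d = [D / (1.15 · (1590/2700)^0.27 · 9690^0.47 · 1.8^-0.2)]^(1/0.81).
(1590/2700)^0.27 = 0.8668
9690^0.47 = 74.74
1.8^-0.2 = 0.8891
Denominator = 1.15 × 0.8668 × 74.74 × 0.8891 = 66.24
D / 66.24 = 792 / 66.24 = 11.96
d = 11.96^(1/0.81) = 11.96^1.2346 = 21.41 m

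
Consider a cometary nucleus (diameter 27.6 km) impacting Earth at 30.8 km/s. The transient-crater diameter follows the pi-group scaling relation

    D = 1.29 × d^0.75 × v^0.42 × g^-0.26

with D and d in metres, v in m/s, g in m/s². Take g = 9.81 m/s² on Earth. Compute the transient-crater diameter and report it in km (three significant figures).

D ≈ 117 km

In SI units: d = 27600 m, v = 30800 m/s.
d^0.75 = 27600^0.75 = 2141
v^0.42 = 30800^0.42 = 76.77
g^-0.26 = 9.81^-0.26 = 0.5523
D = 1.29 × 2141 × 76.77 × 0.5523 = 1.171 × 10^5 m
   = 117.1 km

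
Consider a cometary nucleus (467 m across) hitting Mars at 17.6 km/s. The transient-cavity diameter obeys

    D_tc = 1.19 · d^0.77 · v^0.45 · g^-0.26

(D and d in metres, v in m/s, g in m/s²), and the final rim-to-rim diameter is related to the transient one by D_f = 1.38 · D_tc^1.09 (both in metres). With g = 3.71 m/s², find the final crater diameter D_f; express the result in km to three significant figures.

D_f ≈ 24.2 km

v = 17600 m/s.
d^0.77 = 467^0.77 = 113.6
v^0.45 = 17600^0.45 = 81.37
g^-0.26 = 3.71^-0.26 = 0.7112
D_tc = 1.19 × 113.6 × 81.37 × 0.7112 = 7823 m
D_f = 1.38 × (7823)^1.09 = 24191 m
     = 24.19 km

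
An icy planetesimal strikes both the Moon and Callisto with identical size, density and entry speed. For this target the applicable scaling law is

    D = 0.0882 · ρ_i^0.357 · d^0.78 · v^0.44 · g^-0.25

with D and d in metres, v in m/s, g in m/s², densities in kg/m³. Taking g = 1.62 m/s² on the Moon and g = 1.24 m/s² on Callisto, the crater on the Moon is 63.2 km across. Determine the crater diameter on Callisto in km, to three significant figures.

D ≈ 67.6 km

All impactor-dependent factors cancel in the ratio, leaving D_Callisto/D_Moon = (g_Callisto/g_Moon)^-0.25.
(1.24/1.62)^-0.25 = 0.7654^-0.25 = 1.069
D_Callisto = 1.069 × 63.2 km = 67.6 km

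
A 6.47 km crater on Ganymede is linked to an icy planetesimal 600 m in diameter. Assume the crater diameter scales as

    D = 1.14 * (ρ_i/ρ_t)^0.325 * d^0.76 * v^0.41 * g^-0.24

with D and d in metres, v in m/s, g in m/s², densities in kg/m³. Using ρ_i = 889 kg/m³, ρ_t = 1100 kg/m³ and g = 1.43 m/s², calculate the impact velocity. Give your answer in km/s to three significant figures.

v ≈ 14.8 km/s

Rearranging for v: v = [D / (1.14 · (889/1100)^0.325 · 600^0.76 · 1.43^-0.24)]^(1/0.41).
D = 6470 m.
(889/1100)^0.325 = 0.9331
600^0.76 = 129.2
1.43^-0.24 = 0.9177
Denominator = 1.14 × 0.9331 × 129.2 × 0.9177 = 126.1
D / 126.1 = 6470 / 126.1 = 51.31
v = 51.31^(1/0.41) = 51.31^2.439 = 14831 m/s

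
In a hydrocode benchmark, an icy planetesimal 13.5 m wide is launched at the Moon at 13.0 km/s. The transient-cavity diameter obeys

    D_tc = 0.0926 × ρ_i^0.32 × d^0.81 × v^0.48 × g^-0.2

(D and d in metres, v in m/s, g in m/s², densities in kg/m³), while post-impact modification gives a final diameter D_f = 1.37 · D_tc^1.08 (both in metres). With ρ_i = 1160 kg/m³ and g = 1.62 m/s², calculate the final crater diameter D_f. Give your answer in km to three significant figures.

v = 13000 m/s.
ρ_i^0.32 = 1160^0.32 = 9.564
d^0.81 = 13.5^0.81 = 8.233
v^0.48 = 13000^0.48 = 94.34
g^-0.2 = 1.62^-0.2 = 0.9080
D_tc = 0.0926 × 9.564 × 8.233 × 94.34 × 0.9080 = 624.6 m
D_f = 1.37 × (624.6)^1.08 = 1432 m
     = 1.432 km

D_f ≈ 1.43 km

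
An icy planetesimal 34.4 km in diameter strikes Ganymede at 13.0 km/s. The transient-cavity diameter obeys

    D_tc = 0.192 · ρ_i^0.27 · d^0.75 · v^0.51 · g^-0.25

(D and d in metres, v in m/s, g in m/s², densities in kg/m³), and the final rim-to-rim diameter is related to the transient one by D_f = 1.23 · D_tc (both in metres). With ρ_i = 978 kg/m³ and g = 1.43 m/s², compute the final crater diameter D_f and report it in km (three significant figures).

In SI: d = 34400 m, v = 13000 m/s.
ρ_i^0.27 = 978^0.27 = 6.418
d^0.75 = 34400^0.75 = 2526
v^0.51 = 13000^0.51 = 125.3
g^-0.25 = 1.43^-0.25 = 0.9145
D_tc = 0.192 × 6.418 × 2526 × 125.3 × 0.9145 = 3.567 × 10^5 m
D_f = 1.23 × 3.567 × 10^5 = 4.387 × 10^5 m
     = 438.7 km

D_f ≈ 439 km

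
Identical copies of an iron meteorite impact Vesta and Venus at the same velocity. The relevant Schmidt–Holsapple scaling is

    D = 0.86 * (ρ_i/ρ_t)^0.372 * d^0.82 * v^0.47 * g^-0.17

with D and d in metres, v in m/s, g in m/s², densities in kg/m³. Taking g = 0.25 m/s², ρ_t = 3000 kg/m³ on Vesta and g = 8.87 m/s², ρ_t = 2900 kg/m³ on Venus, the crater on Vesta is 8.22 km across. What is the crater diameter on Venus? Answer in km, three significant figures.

D ≈ 4.54 km

The impactor-only factors (d, v, ρ_i) cancel in the ratio, leaving D_Venus/D_Vesta = (g_Venus/g_Vesta)^-0.17 · (ρ_t,Vesta/ρ_t,Venus)^0.372.
(8.87/0.25)^-0.17 = 35.48^-0.17 = 0.5451
(3000/2900)^0.372 = 1.034^0.372 = 1.013
Ratio = 0.5451 × 1.013 = 0.5522
D_Venus = 0.5522 × 8.22 km = 4.54 km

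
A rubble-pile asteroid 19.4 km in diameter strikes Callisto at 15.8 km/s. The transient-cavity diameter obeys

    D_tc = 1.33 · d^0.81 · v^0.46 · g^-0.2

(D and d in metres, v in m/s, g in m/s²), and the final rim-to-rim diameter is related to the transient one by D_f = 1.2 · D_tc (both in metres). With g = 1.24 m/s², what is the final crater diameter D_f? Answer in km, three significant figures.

In SI: d = 19400 m, v = 15800 m/s.
d^0.81 = 19400^0.81 = 2972
v^0.46 = 15800^0.46 = 85.39
g^-0.2 = 1.24^-0.2 = 0.9579
D_tc = 1.33 × 2972 × 85.39 × 0.9579 = 3.233 × 10^5 m
D_f = 1.2 × 3.233 × 10^5 = 3.880 × 10^5 m
     = 388.0 km

D_f ≈ 388 km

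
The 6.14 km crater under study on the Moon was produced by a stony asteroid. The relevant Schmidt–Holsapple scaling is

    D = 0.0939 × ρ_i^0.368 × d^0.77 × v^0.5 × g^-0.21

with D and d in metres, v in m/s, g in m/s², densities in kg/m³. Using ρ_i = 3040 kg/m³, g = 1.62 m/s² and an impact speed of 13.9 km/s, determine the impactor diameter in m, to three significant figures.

d ≈ 90.4 m

Rearranging for d: d = [D / (0.0939 · 3040^0.368 · 13900^0.5 · 1.62^-0.21)]^(1/0.77).
D = 6140 m.
3040^0.368 = 19.13
13900^0.5 = 117.9
1.62^-0.21 = 0.9037
Denominator = 0.0939 × 19.13 × 117.9 × 0.9037 = 191.4
D / 191.4 = 6140 / 191.4 = 32.08
d = 32.08^(1/0.77) = 32.08^1.2987 = 90.40 m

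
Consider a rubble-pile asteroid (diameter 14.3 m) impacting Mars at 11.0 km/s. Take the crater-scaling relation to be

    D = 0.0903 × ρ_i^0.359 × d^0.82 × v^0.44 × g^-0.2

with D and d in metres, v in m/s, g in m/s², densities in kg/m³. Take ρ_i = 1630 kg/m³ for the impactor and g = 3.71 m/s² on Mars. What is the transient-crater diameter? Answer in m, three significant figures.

D ≈ 526 m

In SI units: v = 11000 m/s.
ρ_i^0.359 = 1630^0.359 = 14.23
d^0.82 = 14.3^0.82 = 8.859
v^0.44 = 11000^0.44 = 60.01
g^-0.2 = 3.71^-0.2 = 0.7694
D = 0.0903 × 14.23 × 8.859 × 60.01 × 0.7694 = 525.6 m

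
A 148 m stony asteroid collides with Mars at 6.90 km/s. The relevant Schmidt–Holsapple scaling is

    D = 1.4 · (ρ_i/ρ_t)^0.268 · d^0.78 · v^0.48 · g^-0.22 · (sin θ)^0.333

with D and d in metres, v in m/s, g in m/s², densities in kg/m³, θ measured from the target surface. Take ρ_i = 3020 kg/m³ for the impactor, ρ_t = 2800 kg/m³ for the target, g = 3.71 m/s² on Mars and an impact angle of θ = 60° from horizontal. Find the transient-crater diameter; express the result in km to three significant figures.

D ≈ 3.50 km

In SI units: v = 6900 m/s.
(ρ_i/ρ_t)^0.268 = (3020/2800)^0.268 = 1.020
d^0.78 = 148^0.78 = 49.30
v^0.48 = 6900^0.48 = 69.61
g^-0.22 = 3.71^-0.22 = 0.7494
(sin 60°)^0.333 = 0.8660^0.333 = 0.9532
D = 1.4 × 1.020 × 49.30 × 69.61 × 0.7494 × 0.9532 = 3501 m
   = 3.501 km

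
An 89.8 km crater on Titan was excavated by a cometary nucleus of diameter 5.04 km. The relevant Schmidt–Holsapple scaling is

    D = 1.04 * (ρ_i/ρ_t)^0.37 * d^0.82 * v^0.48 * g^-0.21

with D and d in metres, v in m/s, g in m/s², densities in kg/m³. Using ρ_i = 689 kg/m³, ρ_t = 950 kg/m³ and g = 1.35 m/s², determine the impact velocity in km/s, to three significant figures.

Rearranging for v: v = [D / (1.04 · (689/950)^0.37 · 5040^0.82 · 1.35^-0.21)]^(1/0.48).
D = 89800 m.
(689/950)^0.37 = 0.8879
5040^0.82 = 1086
1.35^-0.21 = 0.9389
Denominator = 1.04 × 0.8879 × 1086 × 0.9389 = 941.6
D / 941.6 = 89800 / 941.6 = 95.37
v = 95.37^(1/0.48) = 95.37^2.0833 = 13296 m/s

v ≈ 13.3 km/s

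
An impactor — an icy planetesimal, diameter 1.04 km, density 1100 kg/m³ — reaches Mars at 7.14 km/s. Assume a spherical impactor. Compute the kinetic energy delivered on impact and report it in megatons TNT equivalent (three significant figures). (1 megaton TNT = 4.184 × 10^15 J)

E ≈ 3950 Mt TNT

d = 1040 m; v = 7140 m/s.
Mass m = (π/6) ρ d³ = (π/6) × 1100 × (1040)³ = 6.479 × 10^11 kg
E = ½ m v² = 0.5 × 6.479 × 10^11 × (7140)² = 1.651 × 10^19 J
   = 1.651 × 10^19 / 4.184×10^15 = 3946 Mt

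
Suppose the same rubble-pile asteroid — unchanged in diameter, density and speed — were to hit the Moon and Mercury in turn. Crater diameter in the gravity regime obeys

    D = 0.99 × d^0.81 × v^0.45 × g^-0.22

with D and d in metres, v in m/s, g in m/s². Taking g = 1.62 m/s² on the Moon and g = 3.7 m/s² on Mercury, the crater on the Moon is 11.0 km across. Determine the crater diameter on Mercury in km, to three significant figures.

D ≈ 9.17 km

All impactor-dependent factors cancel in the ratio, leaving D_Mercury/D_Moon = (g_Mercury/g_Moon)^-0.22.
(3.7/1.62)^-0.22 = 2.284^-0.22 = 0.8338
D_Mercury = 0.8338 × 11.0 km = 9.17 km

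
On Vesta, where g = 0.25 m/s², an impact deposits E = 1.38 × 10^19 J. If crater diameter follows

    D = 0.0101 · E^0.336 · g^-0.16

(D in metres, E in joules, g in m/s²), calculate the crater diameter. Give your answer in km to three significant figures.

E^0.336 = (1.38 × 10^19)^0.336 = 2.698 × 10^6
g^-0.16 = 0.25^-0.16 = 1.248
D = 0.0101 × 2.698 × 10^6 × 1.248 = 34008 m
   = 34.01 km

D ≈ 34.0 km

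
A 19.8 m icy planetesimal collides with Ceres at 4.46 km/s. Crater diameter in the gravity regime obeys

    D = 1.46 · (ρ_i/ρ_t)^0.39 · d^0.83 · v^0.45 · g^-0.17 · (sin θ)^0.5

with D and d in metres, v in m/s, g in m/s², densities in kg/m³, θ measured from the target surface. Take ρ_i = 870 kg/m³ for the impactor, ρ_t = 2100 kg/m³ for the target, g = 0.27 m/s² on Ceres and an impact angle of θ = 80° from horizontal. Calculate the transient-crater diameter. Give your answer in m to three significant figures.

In SI units: v = 4460 m/s.
(ρ_i/ρ_t)^0.39 = (870/2100)^0.39 = 0.7092
d^0.83 = 19.8^0.83 = 11.92
v^0.45 = 4460^0.45 = 43.87
g^-0.17 = 0.27^-0.17 = 1.249
(sin 80°)^0.5 = 0.9848^0.5 = 0.9924
D = 1.46 × 0.7092 × 11.92 × 43.87 × 1.249 × 0.9924 = 671.1 m

D ≈ 671 m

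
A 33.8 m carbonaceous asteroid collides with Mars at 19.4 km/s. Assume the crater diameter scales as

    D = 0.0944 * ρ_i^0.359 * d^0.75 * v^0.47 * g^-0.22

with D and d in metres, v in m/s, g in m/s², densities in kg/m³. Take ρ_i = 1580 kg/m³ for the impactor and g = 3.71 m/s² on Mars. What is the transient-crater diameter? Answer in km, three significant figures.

In SI units: v = 19400 m/s.
ρ_i^0.359 = 1580^0.359 = 14.07
d^0.75 = 33.8^0.75 = 14.02
v^0.47 = 19400^0.47 = 103.6
g^-0.22 = 3.71^-0.22 = 0.7494
D = 0.0944 × 14.07 × 14.02 × 103.6 × 0.7494 = 1446 m
   = 1.446 km

D ≈ 1.45 km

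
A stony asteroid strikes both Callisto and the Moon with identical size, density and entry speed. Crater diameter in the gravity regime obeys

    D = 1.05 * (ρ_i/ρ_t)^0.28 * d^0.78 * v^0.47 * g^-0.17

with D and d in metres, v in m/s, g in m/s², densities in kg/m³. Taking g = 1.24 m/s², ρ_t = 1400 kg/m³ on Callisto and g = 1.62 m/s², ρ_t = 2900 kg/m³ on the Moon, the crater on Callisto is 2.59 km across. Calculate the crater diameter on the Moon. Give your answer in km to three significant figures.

D ≈ 2.02 km

The impactor-only factors (d, v, ρ_i) cancel in the ratio, leaving D_Moon/D_Callisto = (g_Moon/g_Callisto)^-0.17 · (ρ_t,Callisto/ρ_t,Moon)^0.28.
(1.62/1.24)^-0.17 = 1.306^-0.17 = 0.9556
(1400/2900)^0.28 = 0.4828^0.28 = 0.8156
Ratio = 0.9556 × 0.8156 = 0.7794
D_Moon = 0.7794 × 2.59 km = 2.02 km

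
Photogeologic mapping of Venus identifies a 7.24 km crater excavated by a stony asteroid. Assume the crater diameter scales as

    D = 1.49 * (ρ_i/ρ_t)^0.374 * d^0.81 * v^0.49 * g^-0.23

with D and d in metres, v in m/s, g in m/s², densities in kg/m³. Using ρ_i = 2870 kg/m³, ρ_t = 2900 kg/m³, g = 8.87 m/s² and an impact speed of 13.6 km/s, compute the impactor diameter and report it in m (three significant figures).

d ≈ 210 m

Rearranging for d: d = [D / (1.49 · (2870/2900)^0.374 · 13600^0.49 · 8.87^-0.23)]^(1/0.81).
D = 7240 m.
(2870/2900)^0.374 = 0.9961
13600^0.49 = 106.0
8.87^-0.23 = 0.6053
Denominator = 1.49 × 0.9961 × 106.0 × 0.6053 = 95.23
D / 95.23 = 7240 / 95.23 = 76.03
d = 76.03^(1/0.81) = 76.03^1.2346 = 210.0 m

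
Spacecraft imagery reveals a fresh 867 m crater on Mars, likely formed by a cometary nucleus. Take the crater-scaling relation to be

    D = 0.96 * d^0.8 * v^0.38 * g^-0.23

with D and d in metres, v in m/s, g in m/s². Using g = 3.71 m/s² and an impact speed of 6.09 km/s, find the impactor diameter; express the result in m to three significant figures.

d ≈ 115 m

Rearranging for d: d = [D / (0.96 · 6090^0.38 · 3.71^-0.23)]^(1/0.8).
6090^0.38 = 27.43
3.71^-0.23 = 0.7397
Denominator = 0.96 × 27.43 × 0.7397 = 19.48
D / 19.48 = 867 / 19.48 = 44.51
d = 44.51^(1/0.8) = 44.51^1.25 = 115.0 m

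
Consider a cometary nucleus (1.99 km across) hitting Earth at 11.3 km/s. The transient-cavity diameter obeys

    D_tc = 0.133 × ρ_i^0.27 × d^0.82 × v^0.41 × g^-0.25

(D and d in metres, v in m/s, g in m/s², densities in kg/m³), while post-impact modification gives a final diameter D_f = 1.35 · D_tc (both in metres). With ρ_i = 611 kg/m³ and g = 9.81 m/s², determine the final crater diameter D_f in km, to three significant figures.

D_f ≈ 13.3 km

In SI: d = 1990 m, v = 11300 m/s.
ρ_i^0.27 = 611^0.27 = 5.652
d^0.82 = 1990^0.82 = 507.1
v^0.41 = 11300^0.41 = 45.89
g^-0.25 = 9.81^-0.25 = 0.5650
D_tc = 0.133 × 5.652 × 507.1 × 45.89 × 0.5650 = 9884 m
D_f = 1.35 × 9884 = 13343 m
     = 13.34 km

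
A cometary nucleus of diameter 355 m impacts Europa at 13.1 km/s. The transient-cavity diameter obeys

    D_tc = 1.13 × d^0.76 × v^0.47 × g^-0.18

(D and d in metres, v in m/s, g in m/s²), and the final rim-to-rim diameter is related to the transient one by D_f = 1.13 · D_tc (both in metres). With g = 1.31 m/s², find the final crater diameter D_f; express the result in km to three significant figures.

D_f ≈ 9.09 km

v = 13100 m/s.
d^0.76 = 355^0.76 = 86.73
v^0.47 = 13100^0.47 = 86.12
g^-0.18 = 1.31^-0.18 = 0.9526
D_tc = 1.13 × 86.73 × 86.12 × 0.9526 = 8040 m
D_f = 1.13 × 8040 = 9085 m
     = 9.085 km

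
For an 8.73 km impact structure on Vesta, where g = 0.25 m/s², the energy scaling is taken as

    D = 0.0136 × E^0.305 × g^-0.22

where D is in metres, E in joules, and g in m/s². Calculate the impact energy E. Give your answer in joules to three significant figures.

Rearranging: E = [D / (0.0136 · g^-0.22)]^(1/0.305).
D = 8730 m.
g^-0.22 = 0.25^-0.22 = 1.357
D / (0.0136 × 1.357) = 8730 / (0.01846) = 4.729 × 10^5
E = (4.729 × 10^5)^3.2787 = 4.035 × 10^18 J

E ≈ 4.04 × 10^18 J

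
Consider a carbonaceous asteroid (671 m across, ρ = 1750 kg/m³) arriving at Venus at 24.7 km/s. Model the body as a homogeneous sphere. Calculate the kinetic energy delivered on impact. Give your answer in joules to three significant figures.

E ≈ 8.44 × 10^19 J

v = 24700 m/s.
Mass m = (π/6) ρ d³ = (π/6) × 1750 × (671)³ = 2.768 × 10^11 kg
E = ½ m v² = 0.5 × 2.768 × 10^11 × (24700)² = 8.444 × 10^19 J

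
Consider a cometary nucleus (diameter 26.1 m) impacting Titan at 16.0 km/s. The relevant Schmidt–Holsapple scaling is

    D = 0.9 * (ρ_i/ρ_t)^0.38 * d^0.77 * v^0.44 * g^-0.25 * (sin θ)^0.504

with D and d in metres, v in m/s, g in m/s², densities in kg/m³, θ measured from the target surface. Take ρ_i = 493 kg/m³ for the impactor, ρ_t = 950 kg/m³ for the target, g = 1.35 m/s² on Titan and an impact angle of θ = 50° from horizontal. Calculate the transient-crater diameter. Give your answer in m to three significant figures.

D ≈ 496 m

In SI units: v = 16000 m/s.
(ρ_i/ρ_t)^0.38 = (493/950)^0.38 = 0.7794
d^0.77 = 26.1^0.77 = 12.33
v^0.44 = 16000^0.44 = 70.76
g^-0.25 = 1.35^-0.25 = 0.9277
(sin 50°)^0.504 = 0.7660^0.504 = 0.8743
D = 0.9 × 0.7794 × 12.33 × 70.76 × 0.9277 × 0.8743 = 496.4 m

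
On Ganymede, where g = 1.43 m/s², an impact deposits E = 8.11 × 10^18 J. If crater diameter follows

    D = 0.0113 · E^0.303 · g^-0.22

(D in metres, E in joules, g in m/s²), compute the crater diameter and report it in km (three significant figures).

D ≈ 5.60 km

E^0.303 = (8.11 × 10^18)^0.303 = 5.363 × 10^5
g^-0.22 = 1.43^-0.22 = 0.9243
D = 0.0113 × 5.363 × 10^5 × 0.9243 = 5601 m
   = 5.601 km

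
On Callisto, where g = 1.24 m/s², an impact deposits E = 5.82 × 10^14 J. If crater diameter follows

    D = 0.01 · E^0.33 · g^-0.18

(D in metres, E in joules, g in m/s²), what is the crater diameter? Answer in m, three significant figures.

D ≈ 717 m

E^0.33 = (5.82 × 10^14)^0.33 = 7.455 × 10^4
g^-0.18 = 1.24^-0.18 = 0.9620
D = 0.01 × 7.455 × 10^4 × 0.9620 = 717.2 m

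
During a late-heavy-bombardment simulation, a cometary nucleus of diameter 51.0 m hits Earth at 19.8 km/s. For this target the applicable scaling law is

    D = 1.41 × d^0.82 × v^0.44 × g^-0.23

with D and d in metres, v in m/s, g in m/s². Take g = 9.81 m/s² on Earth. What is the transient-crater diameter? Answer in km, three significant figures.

In SI units: v = 19800 m/s.
d^0.82 = 51^0.82 = 25.13
v^0.44 = 19800^0.44 = 77.72
g^-0.23 = 9.81^-0.23 = 0.5914
D = 1.41 × 25.13 × 77.72 × 0.5914 = 1629 m
   = 1.629 km

D ≈ 1.63 km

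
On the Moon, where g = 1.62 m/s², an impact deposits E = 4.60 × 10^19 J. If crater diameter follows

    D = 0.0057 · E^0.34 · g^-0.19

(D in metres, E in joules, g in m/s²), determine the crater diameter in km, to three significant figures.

E^0.34 = (4.60 × 10^19)^0.34 = 4.845 × 10^6
g^-0.19 = 1.62^-0.19 = 0.9124
D = 0.0057 × 4.845 × 10^6 × 0.9124 = 25197 m
   = 25.20 km

D ≈ 25.2 km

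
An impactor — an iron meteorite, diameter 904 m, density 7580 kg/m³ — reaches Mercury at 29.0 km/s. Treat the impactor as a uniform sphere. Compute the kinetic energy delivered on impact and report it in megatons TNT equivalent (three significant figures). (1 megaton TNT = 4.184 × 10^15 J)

v = 29000 m/s.
Mass m = (π/6) ρ d³ = (π/6) × 7580 × (904)³ = 2.932 × 10^12 kg
E = ½ m v² = 0.5 × 2.932 × 10^12 × (29000)² = 1.233 × 10^21 J
   = 1.233 × 10^21 / 4.184×10^15 = 2.947 × 10^5 Mt

E ≈ 2.95 × 10^5 Mt TNT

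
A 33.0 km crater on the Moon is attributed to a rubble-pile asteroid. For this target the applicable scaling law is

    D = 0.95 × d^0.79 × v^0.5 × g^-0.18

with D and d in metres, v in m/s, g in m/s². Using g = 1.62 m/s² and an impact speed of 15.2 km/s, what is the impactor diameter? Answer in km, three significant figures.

d ≈ 1.41 km

Rearranging for d: d = [D / (0.95 · 15200^0.5 · 1.62^-0.18)]^(1/0.79).
D = 33000 m.
15200^0.5 = 123.3
1.62^-0.18 = 0.9168
Denominator = 0.95 × 123.3 × 0.9168 = 107.4
D / 107.4 = 33000 / 107.4 = 307.3
d = 307.3^(1/0.79) = 307.3^1.2658 = 1408 m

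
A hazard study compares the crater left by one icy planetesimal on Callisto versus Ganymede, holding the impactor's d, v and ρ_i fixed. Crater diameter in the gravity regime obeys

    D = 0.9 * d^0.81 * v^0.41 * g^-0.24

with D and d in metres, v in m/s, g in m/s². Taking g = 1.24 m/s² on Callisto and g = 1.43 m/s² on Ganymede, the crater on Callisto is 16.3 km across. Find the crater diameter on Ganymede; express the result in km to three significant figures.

D ≈ 15.8 km

All impactor-dependent factors cancel in the ratio, leaving D_Ganymede/D_Callisto = (g_Ganymede/g_Callisto)^-0.24.
(1.43/1.24)^-0.24 = 1.153^-0.24 = 0.9664
D_Ganymede = 0.9664 × 16.3 km = 15.8 km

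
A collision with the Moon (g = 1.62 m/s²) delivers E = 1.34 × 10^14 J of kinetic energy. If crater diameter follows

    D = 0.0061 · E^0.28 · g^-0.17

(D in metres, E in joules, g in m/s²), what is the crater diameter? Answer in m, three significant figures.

E^0.28 = (1.34 × 10^14)^0.28 = 9.028 × 10^3
g^-0.17 = 1.62^-0.17 = 0.9213
D = 0.0061 × 9.028 × 10^3 × 0.9213 = 50.74 m

D ≈ 50.7 m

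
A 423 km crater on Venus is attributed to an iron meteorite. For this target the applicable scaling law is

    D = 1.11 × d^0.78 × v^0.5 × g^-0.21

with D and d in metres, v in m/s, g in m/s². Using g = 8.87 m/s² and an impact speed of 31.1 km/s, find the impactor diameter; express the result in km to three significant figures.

Rearranging for d: d = [D / (1.11 · 31100^0.5 · 8.87^-0.21)]^(1/0.78).
D = 423000 m.
31100^0.5 = 176.4
8.87^-0.21 = 0.6323
Denominator = 1.11 × 176.4 × 0.6323 = 123.8
D / 123.8 = 423000 / 123.8 = 3417
d = 3417^(1/0.78) = 3417^1.2821 = 33922 m

d ≈ 33.9 km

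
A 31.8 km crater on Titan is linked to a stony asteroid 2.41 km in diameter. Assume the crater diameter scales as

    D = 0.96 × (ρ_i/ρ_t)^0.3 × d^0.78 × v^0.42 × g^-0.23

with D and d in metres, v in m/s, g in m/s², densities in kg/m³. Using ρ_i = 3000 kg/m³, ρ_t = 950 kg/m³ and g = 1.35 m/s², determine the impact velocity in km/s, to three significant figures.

v ≈ 15.7 km/s

Rearranging for v: v = [D / (0.96 · (3000/950)^0.3 · 2410^0.78 · 1.35^-0.23)]^(1/0.42).
D = 31800 m.
(3000/950)^0.3 = 1.412
2410^0.78 = 434.5
1.35^-0.23 = 0.9333
Denominator = 0.96 × 1.412 × 434.5 × 0.9333 = 549.7
D / 549.7 = 31800 / 549.7 = 57.85
v = 57.85^(1/0.42) = 57.85^2.381 = 15705 m/s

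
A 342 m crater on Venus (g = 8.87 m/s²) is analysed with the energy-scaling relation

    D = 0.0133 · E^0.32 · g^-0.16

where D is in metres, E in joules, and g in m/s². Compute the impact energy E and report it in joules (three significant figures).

Rearranging: E = [D / (0.0133 · g^-0.16)]^(1/0.32).
g^-0.16 = 8.87^-0.16 = 0.7052
D / (0.0133 × 0.7052) = 342 / (9.379 × 10^-3) = 3.646 × 10^4
E = (3.646 × 10^4)^3.125 = 1.802 × 10^14 J

E ≈ 1.80 × 10^14 J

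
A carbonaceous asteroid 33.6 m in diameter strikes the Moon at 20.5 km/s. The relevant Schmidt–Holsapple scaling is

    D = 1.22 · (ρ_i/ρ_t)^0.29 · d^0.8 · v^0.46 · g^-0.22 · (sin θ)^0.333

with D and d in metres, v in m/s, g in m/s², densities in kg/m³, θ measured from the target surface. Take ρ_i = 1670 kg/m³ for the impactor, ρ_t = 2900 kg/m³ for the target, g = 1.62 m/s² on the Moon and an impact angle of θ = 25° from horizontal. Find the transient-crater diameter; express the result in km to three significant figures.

In SI units: v = 20500 m/s.
(ρ_i/ρ_t)^0.29 = (1670/2900)^0.29 = 0.8521
d^0.8 = 33.6^0.8 = 16.64
v^0.46 = 20500^0.46 = 96.25
g^-0.22 = 1.62^-0.22 = 0.8993
(sin 25°)^0.333 = 0.4226^0.333 = 0.7506
D = 1.22 × 0.8521 × 16.64 × 96.25 × 0.8993 × 0.7506 = 1124 m
   = 1.124 km

D ≈ 1.12 km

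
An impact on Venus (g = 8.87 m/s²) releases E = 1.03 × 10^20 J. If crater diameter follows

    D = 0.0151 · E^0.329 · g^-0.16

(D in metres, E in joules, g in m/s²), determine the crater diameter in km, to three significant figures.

E^0.329 = (1.03 × 10^20)^0.329 = 3.839 × 10^6
g^-0.16 = 8.87^-0.16 = 0.7052
D = 0.0151 × 3.839 × 10^6 × 0.7052 = 40880 m
   = 40.88 km

D ≈ 40.9 km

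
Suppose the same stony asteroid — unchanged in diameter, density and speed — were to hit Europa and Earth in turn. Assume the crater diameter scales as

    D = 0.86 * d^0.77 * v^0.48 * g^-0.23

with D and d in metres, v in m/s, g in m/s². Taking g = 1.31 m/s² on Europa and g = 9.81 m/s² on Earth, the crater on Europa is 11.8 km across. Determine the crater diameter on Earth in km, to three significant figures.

All impactor-dependent factors cancel in the ratio, leaving D_Earth/D_Europa = (g_Earth/g_Europa)^-0.23.
(9.81/1.31)^-0.23 = 7.489^-0.23 = 0.6293
D_Earth = 0.6293 × 11.8 km = 7.43 km

D ≈ 7.43 km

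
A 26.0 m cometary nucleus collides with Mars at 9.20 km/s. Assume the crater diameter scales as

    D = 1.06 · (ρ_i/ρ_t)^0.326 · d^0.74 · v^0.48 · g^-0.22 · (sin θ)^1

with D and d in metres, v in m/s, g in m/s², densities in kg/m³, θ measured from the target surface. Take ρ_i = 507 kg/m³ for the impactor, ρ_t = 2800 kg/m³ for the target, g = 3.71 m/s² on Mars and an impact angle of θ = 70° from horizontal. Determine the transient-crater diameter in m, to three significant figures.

In SI units: v = 9200 m/s.
(ρ_i/ρ_t)^0.326 = (507/2800)^0.326 = 0.5729
d^0.74 = 26^0.74 = 11.15
v^0.48 = 9200^0.48 = 79.91
g^-0.22 = 3.71^-0.22 = 0.7494
(sin 70°)^1 = 0.9397^1 = 0.9397
D = 1.06 × 0.5729 × 11.15 × 79.91 × 0.7494 × 0.9397 = 381.0 m

D ≈ 381 m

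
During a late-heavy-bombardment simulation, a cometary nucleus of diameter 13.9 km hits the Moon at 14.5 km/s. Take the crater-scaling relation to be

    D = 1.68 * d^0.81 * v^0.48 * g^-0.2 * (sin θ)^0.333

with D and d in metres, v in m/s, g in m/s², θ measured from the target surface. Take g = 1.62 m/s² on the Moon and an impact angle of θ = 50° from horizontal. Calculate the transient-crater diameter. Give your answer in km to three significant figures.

D ≈ 315 km

In SI units: d = 13900 m, v = 14500 m/s.
d^0.81 = 13900^0.81 = 2269
v^0.48 = 14500^0.48 = 99.42
g^-0.2 = 1.62^-0.2 = 0.9080
(sin 50°)^0.333 = 0.7660^0.333 = 0.9151
D = 1.68 × 2269 × 99.42 × 0.9080 × 0.9151 = 3.149 × 10^5 m
   = 314.9 km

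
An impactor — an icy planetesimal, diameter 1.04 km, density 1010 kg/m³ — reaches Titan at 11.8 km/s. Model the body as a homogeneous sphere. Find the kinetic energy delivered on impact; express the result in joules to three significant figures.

d = 1040 m; v = 11800 m/s.
Mass m = (π/6) ρ d³ = (π/6) × 1010 × (1040)³ = 5.949 × 10^11 kg
E = ½ m v² = 0.5 × 5.949 × 10^11 × (11800)² = 4.142 × 10^19 J

E ≈ 4.14 × 10^19 J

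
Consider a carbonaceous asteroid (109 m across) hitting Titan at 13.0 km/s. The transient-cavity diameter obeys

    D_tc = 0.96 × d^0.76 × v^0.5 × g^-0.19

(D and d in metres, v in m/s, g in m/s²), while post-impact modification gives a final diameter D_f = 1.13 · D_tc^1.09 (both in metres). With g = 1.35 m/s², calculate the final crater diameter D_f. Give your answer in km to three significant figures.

D_f ≈ 8.64 km

v = 13000 m/s.
d^0.76 = 109^0.76 = 35.35
v^0.5 = 13000^0.5 = 114.0
g^-0.19 = 1.35^-0.19 = 0.9446
D_tc = 0.96 × 35.35 × 114.0 × 0.9446 = 3654 m
D_f = 1.13 × (3654)^1.09 = 8640 m
     = 8.640 km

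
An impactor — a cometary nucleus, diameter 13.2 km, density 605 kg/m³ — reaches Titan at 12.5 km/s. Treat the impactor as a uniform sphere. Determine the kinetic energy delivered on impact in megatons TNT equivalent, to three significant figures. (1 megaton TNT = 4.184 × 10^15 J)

d = 13200 m; v = 12500 m/s.
Mass m = (π/6) ρ d³ = (π/6) × 605 × (13200)³ = 7.286 × 10^14 kg
E = ½ m v² = 0.5 × 7.286 × 10^14 × (12500)² = 5.692 × 10^22 J
   = 5.692 × 10^22 / 4.184×10^15 = 1.360 × 10^7 Mt

E ≈ 1.36 × 10^7 Mt TNT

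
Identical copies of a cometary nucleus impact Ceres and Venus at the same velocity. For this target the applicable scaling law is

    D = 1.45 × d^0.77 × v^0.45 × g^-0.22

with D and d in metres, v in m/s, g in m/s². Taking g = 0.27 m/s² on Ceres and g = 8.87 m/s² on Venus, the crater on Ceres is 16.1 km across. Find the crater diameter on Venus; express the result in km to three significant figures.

D ≈ 7.47 km

All impactor-dependent factors cancel in the ratio, leaving D_Venus/D_Ceres = (g_Venus/g_Ceres)^-0.22.
(8.87/0.27)^-0.22 = 32.85^-0.22 = 0.4638
D_Venus = 0.4638 × 16.1 km = 7.47 km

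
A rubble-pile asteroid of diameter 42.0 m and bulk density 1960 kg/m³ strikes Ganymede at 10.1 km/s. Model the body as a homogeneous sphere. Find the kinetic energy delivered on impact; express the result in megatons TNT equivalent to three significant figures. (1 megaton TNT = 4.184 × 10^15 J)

E ≈ 0.927 Mt TNT

v = 10100 m/s.
Mass m = (π/6) ρ d³ = (π/6) × 1960 × (42)³ = 7.603 × 10^7 kg
E = ½ m v² = 0.5 × 7.603 × 10^7 × (10100)² = 3.878 × 10^15 J
   = 3.878 × 10^15 / 4.184×10^15 = 0.9269 Mt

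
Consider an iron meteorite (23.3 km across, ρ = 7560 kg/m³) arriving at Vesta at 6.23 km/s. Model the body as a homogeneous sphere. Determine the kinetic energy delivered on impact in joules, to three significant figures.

E ≈ 9.72 × 10^23 J

d = 23300 m; v = 6230 m/s.
Mass m = (π/6) ρ d³ = (π/6) × 7560 × (23300)³ = 5.007 × 10^16 kg
E = ½ m v² = 0.5 × 5.007 × 10^16 × (6230)² = 9.717 × 10^23 J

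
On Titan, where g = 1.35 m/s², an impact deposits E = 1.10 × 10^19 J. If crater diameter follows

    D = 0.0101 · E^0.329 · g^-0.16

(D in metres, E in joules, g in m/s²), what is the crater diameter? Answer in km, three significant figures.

E^0.329 = (1.10 × 10^19)^0.329 = 1.839 × 10^6
g^-0.16 = 1.35^-0.16 = 0.9531
D = 0.0101 × 1.839 × 10^6 × 0.9531 = 17703 m
   = 17.70 km

D ≈ 17.7 km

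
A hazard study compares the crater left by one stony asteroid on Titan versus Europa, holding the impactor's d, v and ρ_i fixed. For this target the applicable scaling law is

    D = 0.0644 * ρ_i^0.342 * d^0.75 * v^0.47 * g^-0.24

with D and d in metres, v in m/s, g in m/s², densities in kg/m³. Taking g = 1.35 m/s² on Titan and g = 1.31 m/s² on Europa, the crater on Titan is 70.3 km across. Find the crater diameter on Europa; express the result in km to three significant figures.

D ≈ 70.8 km

All impactor-dependent factors cancel in the ratio, leaving D_Europa/D_Titan = (g_Europa/g_Titan)^-0.24.
(1.31/1.35)^-0.24 = 0.9704^-0.24 = 1.007
D_Europa = 1.007 × 70.3 km = 70.8 km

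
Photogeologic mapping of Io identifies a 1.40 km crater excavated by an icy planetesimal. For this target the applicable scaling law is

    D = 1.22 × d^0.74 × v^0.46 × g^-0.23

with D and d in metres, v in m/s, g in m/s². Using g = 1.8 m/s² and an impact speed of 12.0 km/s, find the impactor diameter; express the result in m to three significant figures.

Rearranging for d: d = [D / (1.22 · 12000^0.46 · 1.8^-0.23)]^(1/0.74).
D = 1400 m.
12000^0.46 = 75.24
1.8^-0.23 = 0.8735
Denominator = 1.22 × 75.24 × 0.8735 = 80.18
D / 80.18 = 1400 / 80.18 = 17.46
d = 17.46^(1/0.74) = 17.46^1.3514 = 47.70 m

d ≈ 47.7 m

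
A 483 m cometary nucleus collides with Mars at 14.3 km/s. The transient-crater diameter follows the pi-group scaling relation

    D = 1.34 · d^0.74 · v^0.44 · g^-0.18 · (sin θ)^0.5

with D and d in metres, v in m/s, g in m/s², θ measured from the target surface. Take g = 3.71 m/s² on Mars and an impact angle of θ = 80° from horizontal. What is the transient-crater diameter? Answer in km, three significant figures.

In SI units: v = 14300 m/s.
d^0.74 = 483^0.74 = 96.85
v^0.44 = 14300^0.44 = 67.35
g^-0.18 = 3.71^-0.18 = 0.7898
(sin 80°)^0.5 = 0.9848^0.5 = 0.9924
D = 1.34 × 96.85 × 67.35 × 0.7898 × 0.9924 = 6851 m
   = 6.851 km

D ≈ 6.85 km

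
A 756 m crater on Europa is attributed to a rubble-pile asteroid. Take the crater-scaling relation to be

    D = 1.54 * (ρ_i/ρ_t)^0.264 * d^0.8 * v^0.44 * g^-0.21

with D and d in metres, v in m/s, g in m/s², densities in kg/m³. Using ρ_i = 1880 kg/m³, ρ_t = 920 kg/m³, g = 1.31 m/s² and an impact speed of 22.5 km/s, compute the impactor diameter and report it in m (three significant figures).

d ≈ 7.91 m

Rearranging for d: d = [D / (1.54 · (1880/920)^0.264 · 22500^0.44 · 1.31^-0.21)]^(1/0.8).
(1880/920)^0.264 = 1.208
22500^0.44 = 82.22
1.31^-0.21 = 0.9449
Denominator = 1.54 × 1.208 × 82.22 × 0.9449 = 144.5
D / 144.5 = 756 / 144.5 = 5.232
d = 5.232^(1/0.8) = 5.232^1.25 = 7.913 m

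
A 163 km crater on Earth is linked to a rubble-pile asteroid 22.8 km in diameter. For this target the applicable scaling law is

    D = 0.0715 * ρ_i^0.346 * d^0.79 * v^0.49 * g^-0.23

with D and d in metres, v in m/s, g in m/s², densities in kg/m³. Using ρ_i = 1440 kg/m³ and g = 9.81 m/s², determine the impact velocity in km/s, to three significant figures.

Rearranging for v: v = [D / (0.0715 · 1440^0.346 · 22800^0.79 · 9.81^-0.23)]^(1/0.49).
D = 163000 m.
1440^0.346 = 12.38
22800^0.79 = 2772
9.81^-0.23 = 0.5914
Denominator = 0.0715 × 12.38 × 2772 × 0.5914 = 1451
D / 1451 = 163000 / 1451 = 112.3
v = 112.3^(1/0.49) = 112.3^2.0408 = 15290 m/s

v ≈ 15.3 km/s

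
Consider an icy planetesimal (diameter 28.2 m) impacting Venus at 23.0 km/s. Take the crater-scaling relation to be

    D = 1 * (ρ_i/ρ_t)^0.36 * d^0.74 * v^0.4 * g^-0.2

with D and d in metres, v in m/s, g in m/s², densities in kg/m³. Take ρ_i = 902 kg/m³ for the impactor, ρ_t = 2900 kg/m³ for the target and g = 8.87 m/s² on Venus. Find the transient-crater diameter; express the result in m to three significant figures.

D ≈ 279 m

In SI units: v = 23000 m/s.
(ρ_i/ρ_t)^0.36 = (902/2900)^0.36 = 0.6568
d^0.74 = 28.2^0.74 = 11.84
v^0.4 = 23000^0.4 = 55.55
g^-0.2 = 8.87^-0.2 = 0.6463
D = 1 × 0.6568 × 11.84 × 55.55 × 0.6463 = 279.2 m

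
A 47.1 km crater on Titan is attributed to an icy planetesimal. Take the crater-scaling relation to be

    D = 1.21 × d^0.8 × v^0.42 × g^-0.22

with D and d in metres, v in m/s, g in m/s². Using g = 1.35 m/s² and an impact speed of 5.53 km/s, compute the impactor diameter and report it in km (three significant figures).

Rearranging for d: d = [D / (1.21 · 5530^0.42 · 1.35^-0.22)]^(1/0.8).
D = 47100 m.
5530^0.42 = 37.32
1.35^-0.22 = 0.9361
Denominator = 1.21 × 37.32 × 0.9361 = 42.27
D / 42.27 = 47100 / 42.27 = 1114
d = 1114^(1/0.8) = 1114^1.25 = 6436 m

d ≈ 6.44 km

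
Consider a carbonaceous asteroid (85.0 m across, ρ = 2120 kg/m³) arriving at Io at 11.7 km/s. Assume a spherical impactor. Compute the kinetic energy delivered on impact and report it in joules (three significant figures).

v = 11700 m/s.
Mass m = (π/6) ρ d³ = (π/6) × 2120 × (85)³ = 6.817 × 10^8 kg
E = ½ m v² = 0.5 × 6.817 × 10^8 × (11700)² = 4.666 × 10^16 J

E ≈ 4.67 × 10^16 J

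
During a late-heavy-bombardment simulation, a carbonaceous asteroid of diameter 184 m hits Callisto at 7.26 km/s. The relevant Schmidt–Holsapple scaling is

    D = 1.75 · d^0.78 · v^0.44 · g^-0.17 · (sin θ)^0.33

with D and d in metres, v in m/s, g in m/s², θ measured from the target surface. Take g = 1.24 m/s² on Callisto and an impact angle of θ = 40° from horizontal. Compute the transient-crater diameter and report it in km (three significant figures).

In SI units: v = 7260 m/s.
d^0.78 = 184^0.78 = 58.42
v^0.44 = 7260^0.44 = 49.98
g^-0.17 = 1.24^-0.17 = 0.9641
(sin 40°)^0.33 = 0.6428^0.33 = 0.8643
D = 1.75 × 58.42 × 49.98 × 0.9641 × 0.8643 = 4258 m
   = 4.258 km

D ≈ 4.26 km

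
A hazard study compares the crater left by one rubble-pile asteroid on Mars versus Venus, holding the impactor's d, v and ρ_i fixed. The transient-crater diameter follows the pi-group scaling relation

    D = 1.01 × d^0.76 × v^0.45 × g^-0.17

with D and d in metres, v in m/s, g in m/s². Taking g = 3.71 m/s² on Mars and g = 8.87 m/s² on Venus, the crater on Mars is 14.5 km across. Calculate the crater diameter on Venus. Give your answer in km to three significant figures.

All impactor-dependent factors cancel in the ratio, leaving D_Venus/D_Mars = (g_Venus/g_Mars)^-0.17.
(8.87/3.71)^-0.17 = 2.391^-0.17 = 0.8623
D_Venus = 0.8623 × 14.5 km = 12.5 km

D ≈ 12.5 km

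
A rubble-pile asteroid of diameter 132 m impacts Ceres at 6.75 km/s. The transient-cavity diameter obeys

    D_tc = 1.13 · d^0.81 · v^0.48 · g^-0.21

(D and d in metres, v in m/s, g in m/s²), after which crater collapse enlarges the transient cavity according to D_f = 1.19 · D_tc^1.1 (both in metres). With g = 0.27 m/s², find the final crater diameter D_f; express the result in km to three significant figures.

D_f ≈ 15.0 km

v = 6750 m/s.
d^0.81 = 132^0.81 = 52.20
v^0.48 = 6750^0.48 = 68.88
g^-0.21 = 0.27^-0.21 = 1.316
D_tc = 1.13 × 52.20 × 68.88 × 1.316 = 5347 m
D_f = 1.19 × (5347)^1.1 = 15013 m
     = 15.01 km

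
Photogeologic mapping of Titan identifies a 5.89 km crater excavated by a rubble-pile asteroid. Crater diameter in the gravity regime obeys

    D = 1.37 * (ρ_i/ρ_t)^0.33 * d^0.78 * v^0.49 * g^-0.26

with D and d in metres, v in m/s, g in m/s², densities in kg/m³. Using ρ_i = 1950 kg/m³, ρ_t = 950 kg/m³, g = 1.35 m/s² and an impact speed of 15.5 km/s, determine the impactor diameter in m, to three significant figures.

d ≈ 86.5 m

Rearranging for d: d = [D / (1.37 · (1950/950)^0.33 · 15500^0.49 · 1.35^-0.26)]^(1/0.78).
D = 5890 m.
(1950/950)^0.33 = 1.268
15500^0.49 = 113.0
1.35^-0.26 = 0.9249
Denominator = 1.37 × 1.268 × 113.0 × 0.9249 = 181.6
D / 181.6 = 5890 / 181.6 = 32.43
d = 32.43^(1/0.78) = 32.43^1.2821 = 86.53 m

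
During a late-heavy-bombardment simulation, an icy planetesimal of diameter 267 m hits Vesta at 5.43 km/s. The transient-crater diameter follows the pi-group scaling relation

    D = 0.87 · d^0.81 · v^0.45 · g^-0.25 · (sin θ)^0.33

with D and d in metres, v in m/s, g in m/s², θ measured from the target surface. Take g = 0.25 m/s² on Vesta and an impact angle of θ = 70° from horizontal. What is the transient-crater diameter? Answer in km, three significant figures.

In SI units: v = 5430 m/s.
d^0.81 = 267^0.81 = 92.36
v^0.45 = 5430^0.45 = 47.94
g^-0.25 = 0.25^-0.25 = 1.414
(sin 70°)^0.33 = 0.9397^0.33 = 0.9797
D = 0.87 × 92.36 × 47.94 × 1.414 × 0.9797 = 5336 m
   = 5.336 km

D ≈ 5.34 km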